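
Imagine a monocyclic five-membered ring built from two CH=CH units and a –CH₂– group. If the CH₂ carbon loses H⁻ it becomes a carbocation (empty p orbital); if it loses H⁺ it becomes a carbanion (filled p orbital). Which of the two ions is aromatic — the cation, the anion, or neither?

The anion

Both ions have a continuous loop of p orbitals — each ring atom is sp².
Cation: 2 × 2 + 0 = 4 π electrons → 4(1), antiaromatic.
Anion: 2 × 2 + 2 = 6 π electrons → 4(1)+2, aromatic.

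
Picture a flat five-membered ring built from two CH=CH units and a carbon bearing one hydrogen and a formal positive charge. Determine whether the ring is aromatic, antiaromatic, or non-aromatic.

Antiaromatic

All ring atoms are sp² and supply a p orbital to the ring (each doubly-bonded ring atom is sp² with one p-orbital electron; the carbocation has an empty p orbital); the conjugation is uninterrupted.
π-electron count: 2 × 2 = 4 from the double-bond units + 0 from the CH(+) atom = 4.
With 4 = 4·1 π electrons, Hückel's rule classifies the planar ring as antiaromatic.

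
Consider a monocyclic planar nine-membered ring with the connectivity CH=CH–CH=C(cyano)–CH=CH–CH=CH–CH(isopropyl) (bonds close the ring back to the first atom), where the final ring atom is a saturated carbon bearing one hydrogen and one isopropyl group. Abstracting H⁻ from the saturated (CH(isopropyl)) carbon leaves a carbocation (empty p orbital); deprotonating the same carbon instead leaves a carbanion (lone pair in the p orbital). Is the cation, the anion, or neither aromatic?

Once that carbon is sp², every ring atom has a p orbital and both ions are fully conjugated.
Cation: 4 × 2 + 0 = 8 π electrons → 4(2), antiaromatic.
Anion: 4 × 2 + 2 = 10 π electrons → 4(2)+2, aromatic.

The anion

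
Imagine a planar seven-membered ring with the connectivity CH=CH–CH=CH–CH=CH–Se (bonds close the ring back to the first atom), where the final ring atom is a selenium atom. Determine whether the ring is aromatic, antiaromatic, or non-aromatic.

Check conjugation: each doubly-bonded ring atom is sp² with one p-orbital electron; the selenium donates one lone pair from its p orbital — every position has a p orbital, so the cyclic π system is continuous.
π-electron count: 3 × 2 = 6 from the double-bond units + 2 from the Se atom = 8.
A 4n π count (8, n = 2) in a planar conjugated ring means antiaromatic.

Antiaromatic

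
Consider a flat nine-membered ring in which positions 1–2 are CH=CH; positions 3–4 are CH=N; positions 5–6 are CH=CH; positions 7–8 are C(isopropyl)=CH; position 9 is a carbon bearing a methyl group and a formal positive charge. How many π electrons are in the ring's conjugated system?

8

Every ring atom contributes a p orbital perpendicular to the ring (the double-bond atoms are sp², each contributing one p electron; each =N– nitrogen is pyridine-type (lone pair in the sp² plane, one electron in the p orbital); the carbocation has an empty p orbital), so the π system is cyclic and fully conjugated.
Adding the contributions, 4 × 2 = 8 from the double-bond units + 0 from the C(methyl)(+) atom = 8.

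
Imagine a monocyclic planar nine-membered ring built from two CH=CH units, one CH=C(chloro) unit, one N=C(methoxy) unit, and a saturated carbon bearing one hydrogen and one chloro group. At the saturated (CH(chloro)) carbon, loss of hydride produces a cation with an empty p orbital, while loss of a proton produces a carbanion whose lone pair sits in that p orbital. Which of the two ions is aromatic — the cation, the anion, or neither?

Once that carbon is sp², every ring atom has a p orbital and both ions are fully conjugated.
Cation: 4 × 2 + 0 = 8 π electrons → 4(2), antiaromatic.
Anion: 4 × 2 + 2 = 10 π electrons → 4(2)+2, aromatic.

The anion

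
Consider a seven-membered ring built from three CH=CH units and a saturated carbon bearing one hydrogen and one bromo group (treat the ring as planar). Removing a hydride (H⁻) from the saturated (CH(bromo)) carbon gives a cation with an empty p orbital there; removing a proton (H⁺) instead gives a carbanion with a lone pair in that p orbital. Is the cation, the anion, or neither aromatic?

The cation

In both ions every ring atom is sp² and contributes a p orbital, so both rings are fully conjugated.
Cation: 3 × 2 + 0 = 6 π electrons → 4(1)+2, aromatic.
Anion: 3 × 2 + 2 = 8 π electrons → 4(2), antiaromatic.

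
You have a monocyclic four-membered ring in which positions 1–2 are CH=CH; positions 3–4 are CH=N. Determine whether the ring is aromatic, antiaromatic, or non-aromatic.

All ring atoms are sp² and supply a p orbital to the ring (each doubly-bonded ring atom is sp² with one p-orbital electron; the doubly-bonded nitrogens are pyridine-type — their lone pairs lie in the ring plane, leaving one electron in the p orbital); the conjugation is uninterrupted.
Tallying contributions gives 2 × 2 = 4 from the 2 double-bond units.
4 is a 4n count (n = 1), so the planar conjugated ring is antiaromatic.

Antiaromatic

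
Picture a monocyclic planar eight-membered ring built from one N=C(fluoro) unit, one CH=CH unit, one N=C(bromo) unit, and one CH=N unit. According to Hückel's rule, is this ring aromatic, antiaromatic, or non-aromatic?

Antiaromatic

All ring atoms are sp² and supply a p orbital to the ring (every atom in a ring double bond is sp² and brings one electron to the p orbital; each sp² =N– keeps its lone pair in-plane and puts one electron into the π system); the conjugation is uninterrupted.
π-electron count: 4 × 2 = 8 from the 4 double-bond units.
A 4n π count (8, n = 2) in a planar conjugated ring means antiaromatic.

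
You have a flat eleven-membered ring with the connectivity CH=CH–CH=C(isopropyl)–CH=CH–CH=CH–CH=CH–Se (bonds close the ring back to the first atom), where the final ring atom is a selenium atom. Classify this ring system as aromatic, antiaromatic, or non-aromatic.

Antiaromatic

Every ring atom contributes a p orbital perpendicular to the ring (each doubly-bonded ring atom is sp² with one p-orbital electron; the selenium donates one lone pair from its p orbital), so the π system is cyclic and fully conjugated.
Counting π electrons: 5 × 2 = 10 from the double-bond units + 2 from the Se atom = 12.
A 4n π count (12, n = 3) in a planar conjugated ring means antiaromatic.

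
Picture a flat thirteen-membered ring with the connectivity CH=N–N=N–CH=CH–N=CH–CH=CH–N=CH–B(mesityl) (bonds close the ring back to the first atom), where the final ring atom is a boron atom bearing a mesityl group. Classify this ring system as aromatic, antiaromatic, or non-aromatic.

Every ring atom contributes a p orbital perpendicular to the ring (each doubly-bonded ring atom is sp² with one p-orbital electron; each =N– nitrogen is pyridine-type (lone pair in the sp² plane, one electron in the p orbital); the boron has an empty p orbital), so the π system is cyclic and fully conjugated.
π-electron count: 6 × 2 = 12 from the double-bond units + 0 from the B(mesityl) atom = 12.
12 is a 4n count (n = 3), so the planar conjugated ring is antiaromatic.

Antiaromatic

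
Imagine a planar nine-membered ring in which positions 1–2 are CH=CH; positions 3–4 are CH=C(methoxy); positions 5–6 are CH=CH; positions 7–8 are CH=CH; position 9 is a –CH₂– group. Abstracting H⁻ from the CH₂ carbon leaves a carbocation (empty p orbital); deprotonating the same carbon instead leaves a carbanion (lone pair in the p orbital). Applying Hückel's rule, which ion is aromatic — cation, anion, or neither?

In either ion the ring is fully conjugated: every atom, including the new sp² carbon, supplies a p orbital.
Cation: 4 × 2 + 0 = 8 π electrons → 4(2), antiaromatic.
Anion: 4 × 2 + 2 = 10 π electrons → 4(2)+2, aromatic.

The anion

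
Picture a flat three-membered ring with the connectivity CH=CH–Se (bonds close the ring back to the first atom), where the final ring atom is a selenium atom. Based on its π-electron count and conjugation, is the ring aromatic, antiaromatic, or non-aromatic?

Check conjugation: the double-bond atoms are sp², each contributing one p electron; the selenium donates one lone pair from its p orbital — every position has a p orbital, so the cyclic π system is continuous.
Counting π electrons: 1 × 2 = 2 from the double-bond unit + 2 from the Se atom = 4.
4 is a 4n count (n = 1), so the planar conjugated ring is antiaromatic.

Antiaromatic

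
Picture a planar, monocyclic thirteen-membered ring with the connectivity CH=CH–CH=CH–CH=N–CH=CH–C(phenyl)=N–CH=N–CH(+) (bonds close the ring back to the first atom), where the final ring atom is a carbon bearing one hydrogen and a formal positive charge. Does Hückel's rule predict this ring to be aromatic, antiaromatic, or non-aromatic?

Antiaromatic

Check conjugation: each doubly-bonded ring atom is sp² with one p-orbital electron; the doubly-bonded nitrogens are pyridine-type — their lone pairs lie in the ring plane, leaving one electron in the p orbital; the carbocation has an empty p orbital — every position has a p orbital, so the cyclic π system is continuous.
Adding the contributions, 6 × 2 = 12 from the double-bond units + 0 from the CH(+) atom = 12.
12 is a 4n count (n = 3), so the planar conjugated ring is antiaromatic.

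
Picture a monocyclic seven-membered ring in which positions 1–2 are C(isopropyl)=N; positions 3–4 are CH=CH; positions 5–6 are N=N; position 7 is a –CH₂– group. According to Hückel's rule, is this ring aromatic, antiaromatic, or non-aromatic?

Because the tetrahedral CH₂ carbon is sp³ and has no p orbital in the ring π system at the CH2 position, the π system cannot extend all the way around the ring.
Broken conjugation rules out both aromaticity and antiaromaticity.

Non-aromatic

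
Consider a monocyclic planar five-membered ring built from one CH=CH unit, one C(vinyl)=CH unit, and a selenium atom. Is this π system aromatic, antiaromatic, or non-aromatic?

All ring atoms are sp² and supply a p orbital to the ring (the double-bond atoms are sp², each contributing one p electron; the selenium donates one lone pair from its p orbital); the conjugation is uninterrupted.
Counting π electrons: 2 × 2 = 4 from the double-bond units + 2 from the Se atom = 6.
6 = 4(1) + 2, which satisfies Hückel's 4n+2 rule.

Aromatic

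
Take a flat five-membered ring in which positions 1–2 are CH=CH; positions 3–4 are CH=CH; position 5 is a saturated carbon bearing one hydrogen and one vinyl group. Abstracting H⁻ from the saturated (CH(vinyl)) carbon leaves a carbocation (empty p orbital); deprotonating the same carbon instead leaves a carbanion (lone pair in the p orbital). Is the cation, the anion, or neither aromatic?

Both ions have a continuous loop of p orbitals — each ring atom is sp².
Cation: 2 × 2 + 0 = 4 π electrons → 4(1), antiaromatic.
Anion: 2 × 2 + 2 = 6 π electrons → 4(1)+2, aromatic.

The anion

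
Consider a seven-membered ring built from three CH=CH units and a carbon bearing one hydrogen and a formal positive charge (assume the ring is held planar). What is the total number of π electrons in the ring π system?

6

Every ring atom contributes a p orbital perpendicular to the ring (each doubly-bonded ring atom is sp² with one p-orbital electron; the carbocation has an empty p orbital), so the π system is cyclic and fully conjugated.
Tallying contributions gives 3 × 2 = 6 from the double-bond units + 0 from the CH(+) atom = 6.
This is the tropylium cation.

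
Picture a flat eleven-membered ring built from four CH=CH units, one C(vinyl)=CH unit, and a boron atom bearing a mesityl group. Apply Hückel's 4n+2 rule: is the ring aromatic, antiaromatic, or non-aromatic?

Aromatic

Check conjugation: each doubly-bonded ring atom is sp² with one p-orbital electron; the boron has an empty p orbital — every position has a p orbital, so the cyclic π system is continuous.
π-electron count: 5 × 2 = 10 from the double-bond units + 0 from the B(mesityl) atom = 10.
That gives a 4n+2 count (10, n = 2).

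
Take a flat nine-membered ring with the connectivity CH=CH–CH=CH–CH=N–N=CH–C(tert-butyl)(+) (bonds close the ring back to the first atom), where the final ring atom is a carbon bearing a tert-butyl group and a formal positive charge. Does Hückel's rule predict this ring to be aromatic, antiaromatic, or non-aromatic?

Antiaromatic

Every ring atom contributes a p orbital perpendicular to the ring (each doubly-bonded ring atom is sp² with one p-orbital electron; the doubly-bonded nitrogens are pyridine-type — their lone pairs lie in the ring plane, leaving one electron in the p orbital; the carbocation has an empty p orbital), so the π system is cyclic and fully conjugated.
Adding the contributions, 4 × 2 = 8 from the double-bond units + 0 from the C(tert-butyl)(+) atom = 8.
A 4n π count (8, n = 2) in a planar conjugated ring means antiaromatic.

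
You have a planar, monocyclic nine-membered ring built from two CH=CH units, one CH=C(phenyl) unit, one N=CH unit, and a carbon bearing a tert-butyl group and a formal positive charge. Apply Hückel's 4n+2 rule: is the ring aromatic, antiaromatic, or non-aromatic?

Antiaromatic

The p orbitals form a continuous loop: the double-bond atoms are sp², each contributing one p electron; each sp² =N– keeps its lone pair in-plane and puts one electron into the π system; the carbocation has an empty p orbital. The ring is fully conjugated.
Adding the contributions, 4 × 2 = 8 from the double-bond units + 0 from the C(tert-butyl)(+) atom = 8.
With 8 = 4·2 π electrons, Hückel's rule classifies the planar ring as antiaromatic.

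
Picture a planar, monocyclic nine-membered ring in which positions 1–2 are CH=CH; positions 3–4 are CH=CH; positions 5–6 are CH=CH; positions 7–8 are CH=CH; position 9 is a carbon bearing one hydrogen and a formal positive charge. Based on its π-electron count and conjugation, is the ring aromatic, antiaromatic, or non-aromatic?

Antiaromatic

The p orbitals form a continuous loop: every atom in a ring double bond is sp² and brings one electron to the p orbital; the carbocation has an empty p orbital. The ring is fully conjugated.
Tallying contributions gives 4 × 2 = 8 from the double-bond units + 0 from the CH(+) atom = 8.
With 8 = 4·2 π electrons, Hückel's rule classifies the planar ring as antiaromatic.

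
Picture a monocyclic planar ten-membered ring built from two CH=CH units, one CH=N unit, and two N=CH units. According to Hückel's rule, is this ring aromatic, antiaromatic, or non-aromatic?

Aromatic

Every ring atom contributes a p orbital perpendicular to the ring (every atom in a ring double bond is sp² and brings one electron to the p orbital; each sp² =N– keeps its lone pair in-plane and puts one electron into the π system), so the π system is cyclic and fully conjugated.
Tallying contributions gives 5 × 2 = 10 from the 5 double-bond units.
With 10 π electrons (n = 2), the Hückel 4n+2 condition holds.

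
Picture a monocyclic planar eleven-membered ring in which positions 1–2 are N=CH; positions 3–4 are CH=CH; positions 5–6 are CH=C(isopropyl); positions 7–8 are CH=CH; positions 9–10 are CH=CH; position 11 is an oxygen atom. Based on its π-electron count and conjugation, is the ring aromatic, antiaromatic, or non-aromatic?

Antiaromatic

All ring atoms are sp² and supply a p orbital to the ring (every atom in a ring double bond is sp² and brings one electron to the p orbital; each sp² =N– keeps its lone pair in-plane and puts one electron into the π system; the oxygen donates one lone pair from its p orbital); the conjugation is uninterrupted.
Tallying contributions gives 5 × 2 = 10 from the double-bond units + 2 from the O atom = 12.
A 4n π count (12, n = 3) in a planar conjugated ring means antiaromatic.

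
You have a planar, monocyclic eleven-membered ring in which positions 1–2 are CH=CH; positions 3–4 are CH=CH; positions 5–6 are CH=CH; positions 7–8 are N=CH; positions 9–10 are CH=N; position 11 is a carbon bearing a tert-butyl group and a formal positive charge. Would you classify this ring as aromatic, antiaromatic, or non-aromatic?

Check conjugation: each doubly-bonded ring atom is sp² with one p-orbital electron; the doubly-bonded nitrogens are pyridine-type — their lone pairs lie in the ring plane, leaving one electron in the p orbital; the carbocation has an empty p orbital — every position has a p orbital, so the cyclic π system is continuous.
Adding the contributions, 5 × 2 = 10 from the double-bond units + 0 from the C(tert-butyl)(+) atom = 10.
That gives a 4n+2 count (10, n = 2).

Aromatic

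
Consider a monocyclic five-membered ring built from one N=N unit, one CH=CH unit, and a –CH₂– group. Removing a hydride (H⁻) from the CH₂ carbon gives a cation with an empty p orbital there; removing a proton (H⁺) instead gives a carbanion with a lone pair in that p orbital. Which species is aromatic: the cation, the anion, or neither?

The anion

Once that carbon is sp², every ring atom has a p orbital and both ions are fully conjugated.
Cation: 2 × 2 + 0 = 4 π electrons → 4(1), antiaromatic.
Anion: 2 × 2 + 2 = 6 π electrons → 4(1)+2, aromatic.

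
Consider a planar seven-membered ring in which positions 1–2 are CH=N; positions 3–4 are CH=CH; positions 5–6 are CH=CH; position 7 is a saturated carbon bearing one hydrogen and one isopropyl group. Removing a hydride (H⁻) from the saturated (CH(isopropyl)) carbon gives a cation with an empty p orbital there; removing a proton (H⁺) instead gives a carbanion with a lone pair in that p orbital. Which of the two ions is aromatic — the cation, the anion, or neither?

The cation

In either ion the ring is fully conjugated: every atom, including the new sp² carbon, supplies a p orbital.
Cation: 3 × 2 + 0 = 6 π electrons → 4(1)+2, aromatic.
Anion: 3 × 2 + 2 = 8 π electrons → 4(2), antiaromatic.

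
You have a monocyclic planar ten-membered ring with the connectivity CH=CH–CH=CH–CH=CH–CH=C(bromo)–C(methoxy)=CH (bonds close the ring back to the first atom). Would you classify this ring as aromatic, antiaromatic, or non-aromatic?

The p orbitals form a continuous loop: each doubly-bonded ring atom is sp² with one p-orbital electron. The ring is fully conjugated.
Tallying contributions gives 5 × 2 = 10 from the 5 double-bond units.
That gives a 4n+2 count (10, n = 2).

Aromatic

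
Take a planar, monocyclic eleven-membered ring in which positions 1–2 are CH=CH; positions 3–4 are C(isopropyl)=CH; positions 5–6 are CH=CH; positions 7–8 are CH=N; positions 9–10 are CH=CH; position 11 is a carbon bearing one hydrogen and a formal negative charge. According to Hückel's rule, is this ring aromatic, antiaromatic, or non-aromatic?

Antiaromatic

Check conjugation: every atom in a ring double bond is sp² and brings one electron to the p orbital; the doubly-bonded nitrogens are pyridine-type — their lone pairs lie in the ring plane, leaving one electron in the p orbital; the carbanion's lone pair occupies the p orbital — every position has a p orbital, so the cyclic π system is continuous.
Counting π electrons: 5 × 2 = 10 from the double-bond units + 2 from the CH(-) atom = 12.
With 12 = 4·3 π electrons, Hückel's rule classifies the planar ring as antiaromatic.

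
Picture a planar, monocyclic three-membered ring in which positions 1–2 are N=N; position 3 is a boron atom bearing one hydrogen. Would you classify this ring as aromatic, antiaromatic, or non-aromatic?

Check conjugation: the double-bond atoms are sp², each contributing one p electron; each =N– nitrogen is pyridine-type (lone pair in the sp² plane, one electron in the p orbital); the boron has an empty p orbital — every position has a p orbital, so the cyclic π system is continuous.
Adding the contributions, 1 × 2 = 2 from the double-bond unit + 0 from the BH atom = 2.
That gives a 4n+2 count (2, n = 0).

Aromatic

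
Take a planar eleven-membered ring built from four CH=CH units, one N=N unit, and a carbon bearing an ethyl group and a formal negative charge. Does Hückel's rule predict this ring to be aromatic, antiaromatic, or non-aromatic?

Check conjugation: every atom in a ring double bond is sp² and brings one electron to the p orbital; the doubly-bonded nitrogens are pyridine-type — their lone pairs lie in the ring plane, leaving one electron in the p orbital; the carbanion's lone pair occupies the p orbital — every position has a p orbital, so the cyclic π system is continuous.
Adding the contributions, 5 × 2 = 10 from the double-bond units + 2 from the C(ethyl)(-) atom = 12.
With 12 = 4·3 π electrons, Hückel's rule classifies the planar ring as antiaromatic.

Antiaromatic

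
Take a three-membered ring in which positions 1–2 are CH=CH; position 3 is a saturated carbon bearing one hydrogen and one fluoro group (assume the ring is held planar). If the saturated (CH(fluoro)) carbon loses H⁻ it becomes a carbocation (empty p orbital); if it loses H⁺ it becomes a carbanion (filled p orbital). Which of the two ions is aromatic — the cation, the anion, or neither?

The cation

Once that carbon is sp², every ring atom has a p orbital and both ions are fully conjugated.
Cation: 1 × 2 + 0 = 2 π electrons → 4(0)+2, aromatic.
Anion: 1 × 2 + 2 = 4 π electrons → 4(1), antiaromatic.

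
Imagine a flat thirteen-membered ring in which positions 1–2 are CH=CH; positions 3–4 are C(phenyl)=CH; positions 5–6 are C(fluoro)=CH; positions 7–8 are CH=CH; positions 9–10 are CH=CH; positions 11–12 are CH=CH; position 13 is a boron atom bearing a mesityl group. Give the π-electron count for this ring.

12

The p orbitals form a continuous loop: the double-bond atoms are sp², each contributing one p electron; the boron has an empty p orbital. The ring is fully conjugated.
Adding the contributions, 6 × 2 = 12 from the double-bond units + 0 from the B(mesityl) atom = 12.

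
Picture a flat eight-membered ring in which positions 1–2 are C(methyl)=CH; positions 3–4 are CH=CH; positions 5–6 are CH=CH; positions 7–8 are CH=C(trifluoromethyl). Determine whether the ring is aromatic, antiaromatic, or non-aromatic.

Antiaromatic

The p orbitals form a continuous loop: every atom in a ring double bond is sp² and brings one electron to the p orbital. The ring is fully conjugated.
Counting π electrons: 4 × 2 = 8 from the 4 double-bond units.
8 is a 4n count (n = 2), so the planar conjugated ring is antiaromatic.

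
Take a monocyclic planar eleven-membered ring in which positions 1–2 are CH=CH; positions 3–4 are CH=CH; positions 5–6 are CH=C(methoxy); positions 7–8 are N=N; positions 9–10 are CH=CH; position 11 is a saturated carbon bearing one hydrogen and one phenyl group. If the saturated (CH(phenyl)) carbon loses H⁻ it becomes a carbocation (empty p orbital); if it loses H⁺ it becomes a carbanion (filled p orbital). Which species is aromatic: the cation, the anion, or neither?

The cation

Both ions have a continuous loop of p orbitals — each ring atom is sp².
Cation: 5 × 2 + 0 = 10 π electrons → 4(2)+2, aromatic.
Anion: 5 × 2 + 2 = 12 π electrons → 4(3), antiaromatic.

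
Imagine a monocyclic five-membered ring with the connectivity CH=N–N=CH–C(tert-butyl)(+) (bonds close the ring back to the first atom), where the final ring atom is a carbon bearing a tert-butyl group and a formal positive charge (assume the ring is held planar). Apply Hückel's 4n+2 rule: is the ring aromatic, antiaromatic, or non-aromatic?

The p orbitals form a continuous loop: every atom in a ring double bond is sp² and brings one electron to the p orbital; each =N– nitrogen is pyridine-type (lone pair in the sp² plane, one electron in the p orbital); the carbocation has an empty p orbital. The ring is fully conjugated.
π-electron count: 2 × 2 = 4 from the double-bond units + 0 from the C(tert-butyl)(+) atom = 4.
4 is a 4n count (n = 1), so the planar conjugated ring is antiaromatic.

Antiaromatic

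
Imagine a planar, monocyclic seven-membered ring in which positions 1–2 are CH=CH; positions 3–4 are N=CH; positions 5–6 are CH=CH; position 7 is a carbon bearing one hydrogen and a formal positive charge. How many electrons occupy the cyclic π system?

6

The p orbitals form a continuous loop: the double-bond atoms are sp², each contributing one p electron; the doubly-bonded nitrogens are pyridine-type — their lone pairs lie in the ring plane, leaving one electron in the p orbital; the carbocation has an empty p orbital. The ring is fully conjugated.
π-electron count: 3 × 2 = 6 from the double-bond units + 0 from the CH(+) atom = 6.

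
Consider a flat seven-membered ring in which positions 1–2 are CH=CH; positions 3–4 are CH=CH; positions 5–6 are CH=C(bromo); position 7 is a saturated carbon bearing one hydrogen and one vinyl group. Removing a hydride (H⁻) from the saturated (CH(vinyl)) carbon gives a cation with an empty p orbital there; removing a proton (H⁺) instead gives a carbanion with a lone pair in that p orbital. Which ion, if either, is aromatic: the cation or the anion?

Both ions have a continuous loop of p orbitals — each ring atom is sp².
Cation: 3 × 2 + 0 = 6 π electrons → 4(1)+2, aromatic.
Anion: 3 × 2 + 2 = 8 π electrons → 4(2), antiaromatic.

The cation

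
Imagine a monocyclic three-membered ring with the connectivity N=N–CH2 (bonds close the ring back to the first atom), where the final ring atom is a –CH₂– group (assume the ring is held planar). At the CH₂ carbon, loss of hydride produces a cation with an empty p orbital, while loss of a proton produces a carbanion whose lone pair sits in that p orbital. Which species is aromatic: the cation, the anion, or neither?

The cation

In both ions every ring atom is sp² and contributes a p orbital, so both rings are fully conjugated.
Cation: 1 × 2 + 0 = 2 π electrons → 4(0)+2, aromatic.
Anion: 1 × 2 + 2 = 4 π electrons → 4(1), antiaromatic.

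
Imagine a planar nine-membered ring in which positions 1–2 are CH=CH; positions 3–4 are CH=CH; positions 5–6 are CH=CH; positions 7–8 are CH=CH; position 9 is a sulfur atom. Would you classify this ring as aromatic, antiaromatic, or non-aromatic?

Aromatic

All ring atoms are sp² and supply a p orbital to the ring (every atom in a ring double bond is sp² and brings one electron to the p orbital; the sulfur donates one lone pair from its p orbital); the conjugation is uninterrupted.
π-electron count: 4 × 2 = 8 from the double-bond units + 2 from the S atom = 10.
10 = 4(2) + 2, which satisfies Hückel's 4n+2 rule.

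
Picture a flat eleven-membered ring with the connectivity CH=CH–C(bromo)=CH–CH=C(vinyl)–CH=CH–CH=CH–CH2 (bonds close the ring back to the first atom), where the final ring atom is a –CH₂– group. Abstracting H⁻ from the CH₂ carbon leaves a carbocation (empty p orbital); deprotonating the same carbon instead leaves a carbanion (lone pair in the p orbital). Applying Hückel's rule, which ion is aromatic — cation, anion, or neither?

The cation

Both ions have a continuous loop of p orbitals — each ring atom is sp².
Cation: 5 × 2 + 0 = 10 π electrons → 4(2)+2, aromatic.
Anion: 5 × 2 + 2 = 12 π electrons → 4(3), antiaromatic.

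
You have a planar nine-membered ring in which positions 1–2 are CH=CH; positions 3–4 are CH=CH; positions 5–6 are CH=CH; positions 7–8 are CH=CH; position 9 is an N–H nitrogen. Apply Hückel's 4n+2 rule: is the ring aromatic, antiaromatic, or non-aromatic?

The p orbitals form a continuous loop: every atom in a ring double bond is sp² and brings one electron to the p orbital; the pyrrole-type nitrogen donates its lone pair from the p orbital. The ring is fully conjugated.
Tallying contributions gives 4 × 2 = 8 from the double-bond units + 2 from the NH atom = 10.
With 10 π electrons (n = 2), the Hückel 4n+2 condition holds.

Aromatic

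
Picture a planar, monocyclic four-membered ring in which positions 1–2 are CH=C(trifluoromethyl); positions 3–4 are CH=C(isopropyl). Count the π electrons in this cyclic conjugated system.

4

Every ring atom contributes a p orbital perpendicular to the ring (every atom in a ring double bond is sp² and brings one electron to the p orbital), so the π system is cyclic and fully conjugated.
π-electron count: 2 × 2 = 4 from the 2 double-bond units.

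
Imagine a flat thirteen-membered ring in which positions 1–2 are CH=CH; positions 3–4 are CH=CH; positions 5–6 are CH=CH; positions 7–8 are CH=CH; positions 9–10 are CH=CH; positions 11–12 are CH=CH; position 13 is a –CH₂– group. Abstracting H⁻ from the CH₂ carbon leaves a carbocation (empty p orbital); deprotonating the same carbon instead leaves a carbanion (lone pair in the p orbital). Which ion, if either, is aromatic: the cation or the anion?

The anion

In both ions every ring atom is sp² and contributes a p orbital, so both rings are fully conjugated.
Cation: 6 × 2 + 0 = 12 π electrons → 4(3), antiaromatic.
Anion: 6 × 2 + 2 = 14 π electrons → 4(3)+2, aromatic.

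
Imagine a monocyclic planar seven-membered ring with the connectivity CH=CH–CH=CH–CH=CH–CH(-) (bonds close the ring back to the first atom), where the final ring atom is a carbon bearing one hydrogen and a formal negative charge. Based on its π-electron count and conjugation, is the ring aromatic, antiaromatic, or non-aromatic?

Antiaromatic

The p orbitals form a continuous loop: the double-bond atoms are sp², each contributing one p electron; the carbanion's lone pair occupies the p orbital. The ring is fully conjugated.
Tallying contributions gives 3 × 2 = 6 from the double-bond units + 2 from the CH(-) atom = 8.
8 = 4(2); a planar, fully conjugated 4n system is antiaromatic.
(The species described is the cycloheptatrienyl anion.)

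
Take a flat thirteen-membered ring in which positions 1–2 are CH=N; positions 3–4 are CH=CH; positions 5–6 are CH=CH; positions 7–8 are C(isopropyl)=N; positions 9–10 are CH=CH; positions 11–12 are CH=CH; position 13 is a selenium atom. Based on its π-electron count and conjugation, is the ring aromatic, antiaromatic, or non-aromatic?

Aromatic

Every ring atom contributes a p orbital perpendicular to the ring (every atom in a ring double bond is sp² and brings one electron to the p orbital; each =N– nitrogen is pyridine-type (lone pair in the sp² plane, one electron in the p orbital); the selenium donates one lone pair from its p orbital), so the π system is cyclic and fully conjugated.
Tallying contributions gives 6 × 2 = 12 from the double-bond units + 2 from the Se atom = 14.
With 14 π electrons (n = 3), the Hückel 4n+2 condition holds.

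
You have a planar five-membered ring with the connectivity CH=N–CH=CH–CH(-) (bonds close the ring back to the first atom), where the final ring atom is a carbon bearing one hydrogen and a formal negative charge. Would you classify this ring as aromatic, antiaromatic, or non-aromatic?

All ring atoms are sp² and supply a p orbital to the ring (the double-bond atoms are sp², each contributing one p electron; each =N– nitrogen is pyridine-type (lone pair in the sp² plane, one electron in the p orbital); the carbanion's lone pair occupies the p orbital); the conjugation is uninterrupted.
Counting π electrons: 2 × 2 = 4 from the double-bond units + 2 from the CH(-) atom = 6.
With 6 π electrons (n = 1), the Hückel 4n+2 condition holds.

Aromatic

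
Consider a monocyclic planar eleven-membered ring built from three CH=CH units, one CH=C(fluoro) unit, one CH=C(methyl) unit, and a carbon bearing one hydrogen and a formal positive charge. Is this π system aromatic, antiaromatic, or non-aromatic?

Every ring atom contributes a p orbital perpendicular to the ring (the double-bond atoms are sp², each contributing one p electron; the carbocation has an empty p orbital), so the π system is cyclic and fully conjugated.
π-electron count: 5 × 2 = 10 from the double-bond units + 0 from the CH(+) atom = 10.
With 10 π electrons (n = 2), the Hückel 4n+2 condition holds.

Aromatic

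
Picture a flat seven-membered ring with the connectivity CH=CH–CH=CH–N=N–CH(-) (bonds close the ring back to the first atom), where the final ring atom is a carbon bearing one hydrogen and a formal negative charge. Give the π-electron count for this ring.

Every ring atom contributes a p orbital perpendicular to the ring (each doubly-bonded ring atom is sp² with one p-orbital electron; each sp² =N– keeps its lone pair in-plane and puts one electron into the π system; the carbanion's lone pair occupies the p orbital), so the π system is cyclic and fully conjugated.
Counting π electrons: 3 × 2 = 6 from the double-bond units + 2 from the CH(-) atom = 8.

8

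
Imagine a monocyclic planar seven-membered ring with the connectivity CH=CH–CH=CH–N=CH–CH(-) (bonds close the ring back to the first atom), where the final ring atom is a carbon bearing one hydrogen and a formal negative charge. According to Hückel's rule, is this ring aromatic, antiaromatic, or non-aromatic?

Antiaromatic

All ring atoms are sp² and supply a p orbital to the ring (the double-bond atoms are sp², each contributing one p electron; the doubly-bonded nitrogens are pyridine-type — their lone pairs lie in the ring plane, leaving one electron in the p orbital; the carbanion's lone pair occupies the p orbital); the conjugation is uninterrupted.
π-electron count: 3 × 2 = 6 from the double-bond units + 2 from the CH(-) atom = 8.
A 4n π count (8, n = 2) in a planar conjugated ring means antiaromatic.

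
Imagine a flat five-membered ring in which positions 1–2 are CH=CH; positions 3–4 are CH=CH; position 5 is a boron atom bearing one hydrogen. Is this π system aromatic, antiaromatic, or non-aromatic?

Antiaromatic

All ring atoms are sp² and supply a p orbital to the ring (each doubly-bonded ring atom is sp² with one p-orbital electron; the boron has an empty p orbital); the conjugation is uninterrupted.
Adding the contributions, 2 × 2 = 4 from the double-bond units + 0 from the BH atom = 4.
4 = 4(1); a planar, fully conjugated 4n system is antiaromatic.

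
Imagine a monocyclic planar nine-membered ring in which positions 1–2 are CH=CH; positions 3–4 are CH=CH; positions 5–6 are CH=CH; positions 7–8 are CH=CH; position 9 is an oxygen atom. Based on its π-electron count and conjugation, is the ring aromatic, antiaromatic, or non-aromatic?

All ring atoms are sp² and supply a p orbital to the ring (every atom in a ring double bond is sp² and brings one electron to the p orbital; the oxygen donates one lone pair from its p orbital); the conjugation is uninterrupted.
Tallying contributions gives 4 × 2 = 8 from the double-bond units + 2 from the O atom = 10.
With 10 π electrons (n = 2), the Hückel 4n+2 condition holds.

Aromatic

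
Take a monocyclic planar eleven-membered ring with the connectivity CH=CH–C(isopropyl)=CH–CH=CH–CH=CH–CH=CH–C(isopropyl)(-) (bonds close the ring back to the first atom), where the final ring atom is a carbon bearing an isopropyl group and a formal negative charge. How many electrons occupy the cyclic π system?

The p orbitals form a continuous loop: the double-bond atoms are sp², each contributing one p electron; the carbanion's lone pair occupies the p orbital. The ring is fully conjugated.
Tallying contributions gives 5 × 2 = 10 from the double-bond units + 2 from the C(isopropyl)(-) atom = 12.

12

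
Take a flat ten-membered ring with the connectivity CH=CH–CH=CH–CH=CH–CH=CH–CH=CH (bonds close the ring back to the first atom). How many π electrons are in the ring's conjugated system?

Every ring atom contributes a p orbital perpendicular to the ring (the double-bond atoms are sp², each contributing one p electron), so the π system is cyclic and fully conjugated.
Adding the contributions, 5 × 2 = 10 from the 5 double-bond units.

10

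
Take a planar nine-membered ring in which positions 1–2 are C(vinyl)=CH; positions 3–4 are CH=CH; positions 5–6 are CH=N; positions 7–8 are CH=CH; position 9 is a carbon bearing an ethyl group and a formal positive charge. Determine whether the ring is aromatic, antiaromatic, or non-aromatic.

Antiaromatic

The p orbitals form a continuous loop: every atom in a ring double bond is sp² and brings one electron to the p orbital; the doubly-bonded nitrogens are pyridine-type — their lone pairs lie in the ring plane, leaving one electron in the p orbital; the carbocation has an empty p orbital. The ring is fully conjugated.
Tallying contributions gives 4 × 2 = 8 from the double-bond units + 0 from the C(ethyl)(+) atom = 8.
8 is a 4n count (n = 2), so the planar conjugated ring is antiaromatic.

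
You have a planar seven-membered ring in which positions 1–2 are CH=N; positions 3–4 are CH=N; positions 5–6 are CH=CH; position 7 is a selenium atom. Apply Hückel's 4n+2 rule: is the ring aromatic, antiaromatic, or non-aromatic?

All ring atoms are sp² and supply a p orbital to the ring (each doubly-bonded ring atom is sp² with one p-orbital electron; the doubly-bonded nitrogens are pyridine-type — their lone pairs lie in the ring plane, leaving one electron in the p orbital; the selenium donates one lone pair from its p orbital); the conjugation is uninterrupted.
Tallying contributions gives 3 × 2 = 6 from the double-bond units + 2 from the Se atom = 8.
8 is a 4n count (n = 2), so the planar conjugated ring is antiaromatic.

Antiaromatic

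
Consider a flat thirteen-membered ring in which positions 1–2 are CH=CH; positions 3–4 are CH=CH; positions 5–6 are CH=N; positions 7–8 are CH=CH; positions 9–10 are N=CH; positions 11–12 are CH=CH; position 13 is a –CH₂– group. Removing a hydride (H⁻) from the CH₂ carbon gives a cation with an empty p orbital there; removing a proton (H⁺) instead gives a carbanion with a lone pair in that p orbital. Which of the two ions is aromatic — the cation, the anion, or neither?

In both ions every ring atom is sp² and contributes a p orbital, so both rings are fully conjugated.
Cation: 6 × 2 + 0 = 12 π electrons → 4(3), antiaromatic.
Anion: 6 × 2 + 2 = 14 π electrons → 4(3)+2, aromatic.

The anion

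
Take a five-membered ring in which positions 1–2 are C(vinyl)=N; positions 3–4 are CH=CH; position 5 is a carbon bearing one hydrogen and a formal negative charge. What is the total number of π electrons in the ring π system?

The p orbitals form a continuous loop: each doubly-bonded ring atom is sp² with one p-orbital electron; each sp² =N– keeps its lone pair in-plane and puts one electron into the π system; the carbanion's lone pair occupies the p orbital. The ring is fully conjugated.
Tallying contributions gives 2 × 2 = 4 from the double-bond units + 2 from the CH(-) atom = 6.

6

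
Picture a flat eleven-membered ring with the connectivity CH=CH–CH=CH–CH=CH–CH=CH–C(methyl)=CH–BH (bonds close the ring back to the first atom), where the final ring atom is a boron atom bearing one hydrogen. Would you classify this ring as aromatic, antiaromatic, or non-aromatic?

Aromatic

All ring atoms are sp² and supply a p orbital to the ring (the double-bond atoms are sp², each contributing one p electron; the boron has an empty p orbital); the conjugation is uninterrupted.
Counting π electrons: 5 × 2 = 10 from the double-bond units + 0 from the BH atom = 10.
That gives a 4n+2 count (10, n = 2).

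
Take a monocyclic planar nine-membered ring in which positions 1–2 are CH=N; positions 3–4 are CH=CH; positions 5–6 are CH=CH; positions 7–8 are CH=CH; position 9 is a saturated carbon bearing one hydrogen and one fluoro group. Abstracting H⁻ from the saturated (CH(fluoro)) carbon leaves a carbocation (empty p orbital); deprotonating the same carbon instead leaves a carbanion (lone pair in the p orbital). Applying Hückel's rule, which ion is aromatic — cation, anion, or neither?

In either ion the ring is fully conjugated: every atom, including the new sp² carbon, supplies a p orbital.
Cation: 4 × 2 + 0 = 8 π electrons → 4(2), antiaromatic.
Anion: 4 × 2 + 2 = 10 π electrons → 4(2)+2, aromatic.

The anion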